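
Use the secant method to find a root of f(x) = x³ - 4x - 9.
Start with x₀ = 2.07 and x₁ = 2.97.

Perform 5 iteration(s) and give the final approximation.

f(x) = x³ - 4x - 9
x₀ = 2.07, x₁ = 2.97

Secant formula: x_{n+1} = x_n - f(x_n)(x_n - x_{n-1})/(f(x_n) - f(x_{n-1}))

Iteration 1:
  f(2.070000) = -8.410257
  f(2.970000) = 5.318073
  x_2 = 2.970000 - 5.318073×(2.970000 - 2.070000)/(5.318073 - (-8.410257))
       = 2.621358
Iteration 2:
  f(2.970000) = 5.318073
  f(2.621358) = -1.472716
  x_3 = 2.621358 - (-1.472716)×(2.621358 - 2.970000)/(-1.472716 - 5.318073)
       = 2.696968
Iteration 3:
  f(2.621358) = -1.472716
  f(2.696968) = -0.171103
  x_4 = 2.696968 - (-0.171103)×(2.696968 - 2.621358)/(-0.171103 - (-1.472716))
       = 2.706907
Iteration 4:
  f(2.696968) = -0.171103
  f(2.706907) = 0.006824
  x_5 = 2.706907 - 0.006824×(2.706907 - 2.696968)/(0.006824 - (-0.171103))
       = 2.706526
Iteration 5:
  f(2.706907) = 0.006824
  f(2.706526) = -0.000030
  x_6 = 2.706526 - (-0.000030)×(2.706526 - 2.706907)/(-0.000030 - 0.006824)
       = 2.706528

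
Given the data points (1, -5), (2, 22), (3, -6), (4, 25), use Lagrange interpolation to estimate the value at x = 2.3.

Lagrange interpolation formula:
P(x) = Σ yᵢ × Lᵢ(x)
where Lᵢ(x) = Π_{j≠i} (x - xⱼ)/(xᵢ - xⱼ)

L_0(2.3) = (2.3 - 2)/(1 - 2) × (2.3 - 3)/(1 - 3) × (2.3 - 4)/(1 - 4) = -0.059500
L_1(2.3) = (2.3 - 1)/(2 - 1) × (2.3 - 3)/(2 - 3) × (2.3 - 4)/(2 - 4) = 0.773500
L_2(2.3) = (2.3 - 1)/(3 - 1) × (2.3 - 2)/(3 - 2) × (2.3 - 4)/(3 - 4) = 0.331500
L_3(2.3) = (2.3 - 1)/(4 - 1) × (2.3 - 2)/(4 - 2) × (2.3 - 3)/(4 - 3) = -0.045500

P(2.3) = (-5)×L_0(2.3) + 22×L_1(2.3) + (-6)×L_2(2.3) + 25×L_3(2.3)
P(2.3) = 14.188000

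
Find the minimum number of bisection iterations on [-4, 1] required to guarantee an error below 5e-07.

We need (b-a)/2^n ≤ 5e-07
(1 - (-4))/2^n ≤ 5e-07
5/2^n ≤ 5e-07
2^n ≥ 10000000
n ≥ log₂(10000000) = 23.25
n ≥ 24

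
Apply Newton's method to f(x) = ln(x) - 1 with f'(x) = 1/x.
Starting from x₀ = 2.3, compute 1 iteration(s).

f(x) = ln(x) - 1
f'(x) = 1/x
x₀ = 2.3

Newton-Raphson formula: x_{n+1} = x_n - f(x_n)/f'(x_n)

Iteration 1:
  f(2.300000) = -0.167091
  f'(2.300000) = 0.434783
  x_1 = 2.300000 - (-0.167091)/0.434783 = 2.684309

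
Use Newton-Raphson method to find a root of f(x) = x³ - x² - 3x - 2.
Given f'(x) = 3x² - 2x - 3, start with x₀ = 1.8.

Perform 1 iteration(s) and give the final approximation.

f(x) = x³ - x² - 3x - 2
f'(x) = 3x² - 2x - 3
x₀ = 1.8

Newton-Raphson formula: x_{n+1} = x_n - f(x_n)/f'(x_n)

Iteration 1:
  f(1.800000) = -4.808000
  f'(1.800000) = 3.120000
  x_1 = 1.800000 - (-4.808000)/3.120000 = 3.341026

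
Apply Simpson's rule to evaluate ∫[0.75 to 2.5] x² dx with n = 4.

f(x) = x²
a = 0.75, b = 2.5, n = 4
h = (b - a)/n = 0.437500

Simpson's rule: (h/3)[f(x₀) + 4f(x₁) + 2f(x₂) + ... + f(xₙ)]

x_0 = 0.7500, f(x_0) = 0.562500, coefficient = 1
x_1 = 1.1875, f(x_1) = 1.410156, coefficient = 4
x_2 = 1.6250, f(x_2) = 2.640625, coefficient = 2
x_3 = 2.0625, f(x_3) = 4.253906, coefficient = 4
x_4 = 2.5000, f(x_4) = 6.250000, coefficient = 1

I ≈ (0.437500/3) × 34.750000 = 5.067708
Exact value: 5.067708
Error: 0.000000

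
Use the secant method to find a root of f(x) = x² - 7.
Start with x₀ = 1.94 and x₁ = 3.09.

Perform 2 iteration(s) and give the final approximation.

f(x) = x² - 7
x₀ = 1.94, x₁ = 3.09

Secant formula: x_{n+1} = x_n - f(x_n)(x_n - x_{n-1})/(f(x_n) - f(x_{n-1}))

Iteration 1:
  f(1.940000) = -3.236400
  f(3.090000) = 2.548100
  x_2 = 3.090000 - 2.548100×(3.090000 - 1.940000)/(2.548100 - (-3.236400))
       = 2.583419
Iteration 2:
  f(3.090000) = 2.548100
  f(2.583419) = -0.325944
  x_3 = 2.583419 - (-0.325944)×(2.583419 - 3.090000)/(-0.325944 - 2.548100)
       = 2.640871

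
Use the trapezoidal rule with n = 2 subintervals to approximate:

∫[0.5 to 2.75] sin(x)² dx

f(x) = sin(x)²
a = 0.5, b = 2.75, n = 2
h = (b - a)/n = 1.125000

Trapezoidal rule: (h/2)[f(x₀) + 2f(x₁) + 2f(x₂) + ... + f(xₙ)]

x_0 = 0.5000, f(x_0) = 0.229849, coefficient = 1
x_1 = 1.6250, f(x_1) = 0.997065, coefficient = 2
x_2 = 2.7500, f(x_2) = 0.145665, coefficient = 1

I ≈ (1.125000/2) × 2.369644 = 1.332925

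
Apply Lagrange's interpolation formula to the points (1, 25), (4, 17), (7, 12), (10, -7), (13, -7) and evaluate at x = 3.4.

Lagrange interpolation formula:
P(x) = Σ yᵢ × Lᵢ(x)
where Lᵢ(x) = Π_{j≠i} (x - xⱼ)/(xᵢ - xⱼ)

L_0(3.4) = (3.4 - 4)/(1 - 4) × (3.4 - 7)/(1 - 7) × (3.4 - 10)/(1 - 10) × (3.4 - 13)/(1 - 13) = 0.070400
L_1(3.4) = (3.4 - 1)/(4 - 1) × (3.4 - 7)/(4 - 7) × (3.4 - 10)/(4 - 10) × (3.4 - 13)/(4 - 13) = 1.126400
L_2(3.4) = (3.4 - 1)/(7 - 1) × (3.4 - 4)/(7 - 4) × (3.4 - 10)/(7 - 10) × (3.4 - 13)/(7 - 13) = -0.281600
L_3(3.4) = (3.4 - 1)/(10 - 1) × (3.4 - 4)/(10 - 4) × (3.4 - 7)/(10 - 7) × (3.4 - 13)/(10 - 13) = 0.102400
L_4(3.4) = (3.4 - 1)/(13 - 1) × (3.4 - 4)/(13 - 4) × (3.4 - 7)/(13 - 7) × (3.4 - 10)/(13 - 10) = -0.017600

P(3.4) = 25×L_0(3.4) + 17×L_1(3.4) + 12×L_2(3.4) + (-7)×L_3(3.4) + (-7)×L_4(3.4)
P(3.4) = 16.936000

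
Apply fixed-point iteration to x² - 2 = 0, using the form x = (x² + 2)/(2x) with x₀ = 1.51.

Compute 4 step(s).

Equation: x² - 2 = 0
Fixed-point form: x = (x² + 2)/(2x)
x₀ = 1.51

x_1 = g(1.510000) = 1.417252
x_2 = g(1.417252) = 1.414217
x_3 = g(1.414217) = 1.414214
x_4 = g(1.414214) = 1.414214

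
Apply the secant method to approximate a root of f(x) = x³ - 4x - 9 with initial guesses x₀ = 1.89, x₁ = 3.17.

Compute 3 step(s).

f(x) = x³ - 4x - 9
x₀ = 1.89, x₁ = 3.17

Secant formula: x_{n+1} = x_n - f(x_n)(x_n - x_{n-1})/(f(x_n) - f(x_{n-1}))

Iteration 1:
  f(1.890000) = -9.808731
  f(3.170000) = 10.175013
  x_2 = 3.170000 - 10.175013×(3.170000 - 1.890000)/(10.175013 - (-9.808731))
       = 2.518269
Iteration 2:
  f(3.170000) = 10.175013
  f(2.518269) = -3.103016
  x_3 = 2.518269 - (-3.103016)×(2.518269 - 3.170000)/(-3.103016 - 10.175013)
       = 2.670576
Iteration 3:
  f(2.518269) = -3.103016
  f(2.670576) = -0.635820
  x_4 = 2.670576 - (-0.635820)×(2.670576 - 2.518269)/(-0.635820 - (-3.103016))
       = 2.709827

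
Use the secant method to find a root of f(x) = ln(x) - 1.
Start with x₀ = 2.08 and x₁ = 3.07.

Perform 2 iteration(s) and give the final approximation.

f(x) = ln(x) - 1
x₀ = 2.08, x₁ = 3.07

Secant formula: x_{n+1} = x_n - f(x_n)(x_n - x_{n-1})/(f(x_n) - f(x_{n-1}))

Iteration 1:
  f(2.080000) = -0.267632
  f(3.070000) = 0.121678
  x_2 = 3.070000 - 0.121678×(3.070000 - 2.080000)/(0.121678 - (-0.267632))
       = 2.760578
Iteration 2:
  f(3.070000) = 0.121678
  f(2.760578) = 0.015440
  x_3 = 2.760578 - 0.015440×(2.760578 - 3.070000)/(0.015440 - 0.121678)
       = 2.715608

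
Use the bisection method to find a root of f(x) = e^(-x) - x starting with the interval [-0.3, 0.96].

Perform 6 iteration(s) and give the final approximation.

f(x) = e^(-x) - x
Initial interval: [-0.3, 0.96]

Iteration 1:
  c_1 = (-0.300000 + 0.960000)/2 = 0.330000
  f(c_1) = f(0.330000) = 0.388924
  f(a) × f(c) ≥ 0, new interval: [0.330000, 0.960000]
Iteration 2:
  c_2 = (0.330000 + 0.960000)/2 = 0.645000
  f(c_2) = f(0.645000) = -0.120337
  f(a) × f(c) < 0, new interval: [0.330000, 0.645000]
Iteration 3:
  c_3 = (0.330000 + 0.645000)/2 = 0.487500
  f(c_3) = f(0.487500) = 0.126660
  f(a) × f(c) ≥ 0, new interval: [0.487500, 0.645000]
Iteration 4:
  c_4 = (0.487500 + 0.645000)/2 = 0.566250
  f(c_4) = f(0.566250) = 0.001400
  f(a) × f(c) ≥ 0, new interval: [0.566250, 0.645000]
Iteration 5:
  c_5 = (0.566250 + 0.645000)/2 = 0.605625
  f(c_5) = f(0.605625) = -0.059892
  f(a) × f(c) < 0, new interval: [0.566250, 0.605625]
Iteration 6:
  c_6 = (0.566250 + 0.605625)/2 = 0.585938
  f(c_6) = f(0.585938) = -0.029354
  f(a) × f(c) < 0, new interval: [0.566250, 0.585938]

After 6 iteration(s), the approximation is c_6 = 0.585938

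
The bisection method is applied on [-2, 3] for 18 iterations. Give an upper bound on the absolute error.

Bisection error bound: |error| ≤ (b-a)/2^n
|error| ≤ (3 - (-2))/2^18 = 5/2^18
|error| ≤ 0.0000190735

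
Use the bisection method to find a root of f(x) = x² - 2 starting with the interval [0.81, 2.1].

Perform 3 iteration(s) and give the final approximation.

f(x) = x² - 2
Initial interval: [0.81, 2.1]

Iteration 1:
  c_1 = (0.810000 + 2.100000)/2 = 1.455000
  f(c_1) = f(1.455000) = 0.117025
  f(a) × f(c) < 0, new interval: [0.810000, 1.455000]
Iteration 2:
  c_2 = (0.810000 + 1.455000)/2 = 1.132500
  f(c_2) = f(1.132500) = -0.717444
  f(a) × f(c) ≥ 0, new interval: [1.132500, 1.455000]
Iteration 3:
  c_3 = (1.132500 + 1.455000)/2 = 1.293750
  f(c_3) = f(1.293750) = -0.326211
  f(a) × f(c) ≥ 0, new interval: [1.293750, 1.455000]

After 3 iteration(s), the approximation is c_3 = 1.293750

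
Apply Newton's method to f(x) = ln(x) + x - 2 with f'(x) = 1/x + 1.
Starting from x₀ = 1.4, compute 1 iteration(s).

f(x) = ln(x) + x - 2
f'(x) = 1/x + 1
x₀ = 1.4

Newton-Raphson formula: x_{n+1} = x_n - f(x_n)/f'(x_n)

Iteration 1:
  f(1.400000) = -0.263528
  f'(1.400000) = 1.714286
  x_1 = 1.400000 - (-0.263528)/1.714286 = 1.553725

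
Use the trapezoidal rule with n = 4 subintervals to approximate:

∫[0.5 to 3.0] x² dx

f(x) = x²
a = 0.5, b = 3.0, n = 4
h = (b - a)/n = 0.625000

Trapezoidal rule: (h/2)[f(x₀) + 2f(x₁) + 2f(x₂) + ... + f(xₙ)]

x_0 = 0.5000, f(x_0) = 0.250000, coefficient = 1
x_1 = 1.1250, f(x_1) = 1.265625, coefficient = 2
x_2 = 1.7500, f(x_2) = 3.062500, coefficient = 2
x_3 = 2.3750, f(x_3) = 5.640625, coefficient = 2
x_4 = 3.0000, f(x_4) = 9.000000, coefficient = 1

I ≈ (0.625000/2) × 29.187500 = 9.121094
Exact value: 8.958333
Error: 0.162760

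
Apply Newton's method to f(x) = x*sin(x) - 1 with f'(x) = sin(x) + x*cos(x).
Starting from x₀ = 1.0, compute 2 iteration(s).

f(x) = x*sin(x) - 1
f'(x) = sin(x) + x*cos(x)
x₀ = 1.0

Newton-Raphson formula: x_{n+1} = x_n - f(x_n)/f'(x_n)

Iteration 1:
  f(1.000000) = -0.158529
  f'(1.000000) = 1.381773
  x_1 = 1.000000 - (-0.158529)/1.381773 = 1.114729
Iteration 2:
  f(1.114729) = 0.000794
  f'(1.114729) = 1.388741
  x_2 = 1.114729 - 0.000794/1.388741 = 1.114157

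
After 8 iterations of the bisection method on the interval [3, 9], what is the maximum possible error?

Bisection error bound: |error| ≤ (b-a)/2^n
|error| ≤ (9 - 3)/2^8 = 6/2^8
|error| ≤ 0.0234375000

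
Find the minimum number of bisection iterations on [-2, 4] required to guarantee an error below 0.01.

We need (b-a)/2^n ≤ 0.01
(4 - (-2))/2^n ≤ 0.01
6/2^n ≤ 0.01
2^n ≥ 600
n ≥ log₂(600) = 9.23
n ≥ 10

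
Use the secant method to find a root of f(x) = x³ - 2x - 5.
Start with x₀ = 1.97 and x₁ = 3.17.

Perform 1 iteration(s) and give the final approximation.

f(x) = x³ - 2x - 5
x₀ = 1.97, x₁ = 3.17

Secant formula: x_{n+1} = x_n - f(x_n)(x_n - x_{n-1})/(f(x_n) - f(x_{n-1}))

Iteration 1:
  f(1.970000) = -1.294627
  f(3.170000) = 20.515013
  x_2 = 3.170000 - 20.515013×(3.170000 - 1.970000)/(20.515013 - (-1.294627))
       = 2.041232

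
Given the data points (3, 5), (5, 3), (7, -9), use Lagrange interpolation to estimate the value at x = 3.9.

Lagrange interpolation formula:
P(x) = Σ yᵢ × Lᵢ(x)
where Lᵢ(x) = Π_{j≠i} (x - xⱼ)/(xᵢ - xⱼ)

L_0(3.9) = (3.9 - 5)/(3 - 5) × (3.9 - 7)/(3 - 7) = 0.426250
L_1(3.9) = (3.9 - 3)/(5 - 3) × (3.9 - 7)/(5 - 7) = 0.697500
L_2(3.9) = (3.9 - 3)/(7 - 3) × (3.9 - 5)/(7 - 5) = -0.123750

P(3.9) = 5×L_0(3.9) + 3×L_1(3.9) + (-9)×L_2(3.9)
P(3.9) = 5.337500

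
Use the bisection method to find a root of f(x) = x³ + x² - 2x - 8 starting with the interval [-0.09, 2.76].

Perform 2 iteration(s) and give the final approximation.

f(x) = x³ + x² - 2x - 8
Initial interval: [-0.09, 2.76]

Iteration 1:
  c_1 = (-0.090000 + 2.760000)/2 = 1.335000
  f(c_1) = f(1.335000) = -6.508505
  f(a) × f(c) ≥ 0, new interval: [1.335000, 2.760000]
Iteration 2:
  c_2 = (1.335000 + 2.760000)/2 = 2.047500
  f(c_2) = f(2.047500) = 0.680901
  f(a) × f(c) < 0, new interval: [1.335000, 2.047500]

After 2 iteration(s), the approximation is c_2 = 2.047500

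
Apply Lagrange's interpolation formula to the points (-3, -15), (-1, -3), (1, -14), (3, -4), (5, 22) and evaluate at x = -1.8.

Lagrange interpolation formula:
P(x) = Σ yᵢ × Lᵢ(x)
where Lᵢ(x) = Π_{j≠i} (x - xⱼ)/(xᵢ - xⱼ)

L_0(-1.8) = (-1.8 - (-1))/(-3 - (-1)) × (-1.8 - 1)/(-3 - 1) × (-1.8 - 3)/(-3 - 3) × (-1.8 - 5)/(-3 - 5) = 0.190400
L_1(-1.8) = (-1.8 - (-3))/(-1 - (-3)) × (-1.8 - 1)/(-1 - 1) × (-1.8 - 3)/(-1 - 3) × (-1.8 - 5)/(-1 - 5) = 1.142400
L_2(-1.8) = (-1.8 - (-3))/(1 - (-3)) × (-1.8 - (-1))/(1 - (-1)) × (-1.8 - 3)/(1 - 3) × (-1.8 - 5)/(1 - 5) = -0.489600
L_3(-1.8) = (-1.8 - (-3))/(3 - (-3)) × (-1.8 - (-1))/(3 - (-1)) × (-1.8 - 1)/(3 - 1) × (-1.8 - 5)/(3 - 5) = 0.190400
L_4(-1.8) = (-1.8 - (-3))/(5 - (-3)) × (-1.8 - (-1))/(5 - (-1)) × (-1.8 - 1)/(5 - 1) × (-1.8 - 3)/(5 - 3) = -0.033600

P(-1.8) = (-15)×L_0(-1.8) + (-3)×L_1(-1.8) + (-14)×L_2(-1.8) + (-4)×L_3(-1.8) + 22×L_4(-1.8)
P(-1.8) = -0.929600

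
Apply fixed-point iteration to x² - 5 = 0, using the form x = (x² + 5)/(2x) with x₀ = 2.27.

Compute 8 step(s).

Equation: x² - 5 = 0
Fixed-point form: x = (x² + 5)/(2x)
x₀ = 2.27

x_1 = g(2.270000) = 2.236322
x_2 = g(2.236322) = 2.236068
x_3 = g(2.236068) = 2.236068
x_4 = g(2.236068) = 2.236068
x_5 = g(2.236068) = 2.236068
x_6 = g(2.236068) = 2.236068
x_7 = g(2.236068) = 2.236068
x_8 = g(2.236068) = 2.236068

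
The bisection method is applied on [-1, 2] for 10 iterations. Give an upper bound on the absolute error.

Bisection error bound: |error| ≤ (b-a)/2^n
|error| ≤ (2 - (-1))/2^10 = 3/2^10
|error| ≤ 0.0029296875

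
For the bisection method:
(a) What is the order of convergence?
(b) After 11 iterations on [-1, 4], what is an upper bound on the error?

(a) Bisection has linear (order 1) convergence; the error is halved each step.

(b) Error bound = (b-a)/2^n = (4 - (-1))/2^{11}
    = 5/2^{11}

(a) 1 (linear); (b) error ≤ 2.44e-03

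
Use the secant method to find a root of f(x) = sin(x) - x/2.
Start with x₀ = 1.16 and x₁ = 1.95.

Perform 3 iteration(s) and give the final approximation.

f(x) = sin(x) - x/2
x₀ = 1.16, x₁ = 1.95

Secant formula: x_{n+1} = x_n - f(x_n)(x_n - x_{n-1})/(f(x_n) - f(x_{n-1}))

Iteration 1:
  f(1.160000) = 0.336803
  f(1.950000) = -0.046040
  x_2 = 1.950000 - (-0.046040)×(1.950000 - 1.160000)/(-0.046040 - 0.336803)
       = 1.854996
Iteration 2:
  f(1.950000) = -0.046040
  f(1.854996) = 0.032389
  x_3 = 1.854996 - 0.032389×(1.854996 - 1.950000)/(0.032389 - (-0.046040))
       = 1.894229
Iteration 3:
  f(1.854996) = 0.032389
  f(1.894229) = 0.001035
  x_4 = 1.894229 - 0.001035×(1.894229 - 1.854996)/(0.001035 - 0.032389)
       = 1.895525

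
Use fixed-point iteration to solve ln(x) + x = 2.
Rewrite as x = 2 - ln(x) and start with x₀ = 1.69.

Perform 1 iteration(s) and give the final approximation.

Equation: ln(x) + x = 2
Fixed-point form: x = 2 - ln(x)
x₀ = 1.69

x_1 = g(1.690000) = 1.475271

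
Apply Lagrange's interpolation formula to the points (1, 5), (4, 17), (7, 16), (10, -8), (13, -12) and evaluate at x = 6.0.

Lagrange interpolation formula:
P(x) = Σ yᵢ × Lᵢ(x)
where Lᵢ(x) = Π_{j≠i} (x - xⱼ)/(xᵢ - xⱼ)

L_0(6.0) = (6.0 - 4)/(1 - 4) × (6.0 - 7)/(1 - 7) × (6.0 - 10)/(1 - 10) × (6.0 - 13)/(1 - 13) = -0.028807
L_1(6.0) = (6.0 - 1)/(4 - 1) × (6.0 - 7)/(4 - 7) × (6.0 - 10)/(4 - 10) × (6.0 - 13)/(4 - 13) = 0.288066
L_2(6.0) = (6.0 - 1)/(7 - 1) × (6.0 - 4)/(7 - 4) × (6.0 - 10)/(7 - 10) × (6.0 - 13)/(7 - 13) = 0.864198
L_3(6.0) = (6.0 - 1)/(10 - 1) × (6.0 - 4)/(10 - 4) × (6.0 - 7)/(10 - 7) × (6.0 - 13)/(10 - 13) = -0.144033
L_4(6.0) = (6.0 - 1)/(13 - 1) × (6.0 - 4)/(13 - 4) × (6.0 - 7)/(13 - 7) × (6.0 - 10)/(13 - 10) = 0.020576

P(6.0) = 5×L_0(6.0) + 17×L_1(6.0) + 16×L_2(6.0) + (-8)×L_3(6.0) + (-12)×L_4(6.0)
P(6.0) = 19.485597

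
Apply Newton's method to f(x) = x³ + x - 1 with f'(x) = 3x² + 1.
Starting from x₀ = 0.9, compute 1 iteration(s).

f(x) = x³ + x - 1
f'(x) = 3x² + 1
x₀ = 0.9

Newton-Raphson formula: x_{n+1} = x_n - f(x_n)/f'(x_n)

Iteration 1:
  f(0.900000) = 0.629000
  f'(0.900000) = 3.430000
  x_1 = 0.900000 - 0.629000/3.430000 = 0.716618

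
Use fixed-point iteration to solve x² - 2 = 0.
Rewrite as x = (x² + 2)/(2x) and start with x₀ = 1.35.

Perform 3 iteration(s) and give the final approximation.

Equation: x² - 2 = 0
Fixed-point form: x = (x² + 2)/(2x)
x₀ = 1.35

x_1 = g(1.350000) = 1.415741
x_2 = g(1.415741) = 1.414214
x_3 = g(1.414214) = 1.414214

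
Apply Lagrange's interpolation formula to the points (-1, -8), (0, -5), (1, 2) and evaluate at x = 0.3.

Lagrange interpolation formula:
P(x) = Σ yᵢ × Lᵢ(x)
where Lᵢ(x) = Π_{j≠i} (x - xⱼ)/(xᵢ - xⱼ)

L_0(0.3) = (0.3 - 0)/(-1 - 0) × (0.3 - 1)/(-1 - 1) = -0.105000
L_1(0.3) = (0.3 - (-1))/(0 - (-1)) × (0.3 - 1)/(0 - 1) = 0.910000
L_2(0.3) = (0.3 - (-1))/(1 - (-1)) × (0.3 - 0)/(1 - 0) = 0.195000

P(0.3) = (-8)×L_0(0.3) + (-5)×L_1(0.3) + 2×L_2(0.3)
P(0.3) = -3.320000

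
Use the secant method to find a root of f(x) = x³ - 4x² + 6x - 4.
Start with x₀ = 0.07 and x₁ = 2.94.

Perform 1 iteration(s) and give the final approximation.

f(x) = x³ - 4x² + 6x - 4
x₀ = 0.07, x₁ = 2.94

Secant formula: x_{n+1} = x_n - f(x_n)(x_n - x_{n-1})/(f(x_n) - f(x_{n-1}))

Iteration 1:
  f(0.070000) = -3.599257
  f(2.940000) = 4.477784
  x_2 = 2.940000 - 4.477784×(2.940000 - 0.070000)/(4.477784 - (-3.599257))
       = 1.348917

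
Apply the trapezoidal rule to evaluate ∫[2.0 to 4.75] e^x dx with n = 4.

f(x) = e^x
a = 2.0, b = 4.75, n = 4
h = (b - a)/n = 0.687500

Trapezoidal rule: (h/2)[f(x₀) + 2f(x₁) + 2f(x₂) + ... + f(xₙ)]

x_0 = 2.0000, f(x_0) = 7.389056, coefficient = 1
x_1 = 2.6875, f(x_1) = 14.694893, coefficient = 2
x_2 = 3.3750, f(x_2) = 29.224284, coefficient = 2
x_3 = 4.0625, f(x_3) = 58.119428, coefficient = 2
x_4 = 4.7500, f(x_4) = 115.584285, coefficient = 1

I ≈ (0.687500/2) × 327.050550 = 112.423627
Exact value: 108.195228
Error: 4.228398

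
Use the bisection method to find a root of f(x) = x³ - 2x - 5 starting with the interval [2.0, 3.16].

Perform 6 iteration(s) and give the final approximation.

f(x) = x³ - 2x - 5
Initial interval: [2.0, 3.16]

Iteration 1:
  c_1 = (2.000000 + 3.160000)/2 = 2.580000
  f(c_1) = f(2.580000) = 7.013512
  f(a) × f(c) < 0, new interval: [2.000000, 2.580000]
Iteration 2:
  c_2 = (2.000000 + 2.580000)/2 = 2.290000
  f(c_2) = f(2.290000) = 2.428989
  f(a) × f(c) < 0, new interval: [2.000000, 2.290000]
Iteration 3:
  c_3 = (2.000000 + 2.290000)/2 = 2.145000
  f(c_3) = f(2.145000) = 0.579199
  f(a) × f(c) < 0, new interval: [2.000000, 2.145000]
Iteration 4:
  c_4 = (2.000000 + 2.145000)/2 = 2.072500
  f(c_4) = f(2.072500) = -0.243081
  f(a) × f(c) ≥ 0, new interval: [2.072500, 2.145000]
Iteration 5:
  c_5 = (2.072500 + 2.145000)/2 = 2.108750
  f(c_5) = f(2.108750) = 0.159746
  f(a) × f(c) < 0, new interval: [2.072500, 2.108750]
Iteration 6:
  c_6 = (2.072500 + 2.108750)/2 = 2.090625
  f(c_6) = f(2.090625) = -0.043728
  f(a) × f(c) ≥ 0, new interval: [2.090625, 2.108750]

After 6 iteration(s), the approximation is c_6 = 2.090625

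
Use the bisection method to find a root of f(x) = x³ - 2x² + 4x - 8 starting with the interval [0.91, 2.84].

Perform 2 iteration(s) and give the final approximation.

f(x) = x³ - 2x² + 4x - 8
Initial interval: [0.91, 2.84]

Iteration 1:
  c_1 = (0.910000 + 2.840000)/2 = 1.875000
  f(c_1) = f(1.875000) = -0.939453
  f(a) × f(c) ≥ 0, new interval: [1.875000, 2.840000]
Iteration 2:
  c_2 = (1.875000 + 2.840000)/2 = 2.357500
  f(c_2) = f(2.357500) = 3.416916
  f(a) × f(c) < 0, new interval: [1.875000, 2.357500]

After 2 iteration(s), the approximation is c_2 = 2.357500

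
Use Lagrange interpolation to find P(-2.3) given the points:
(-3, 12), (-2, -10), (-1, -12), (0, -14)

Lagrange interpolation formula:
P(x) = Σ yᵢ × Lᵢ(x)
where Lᵢ(x) = Π_{j≠i} (x - xⱼ)/(xᵢ - xⱼ)

L_0(-2.3) = (-2.3 - (-2))/(-3 - (-2)) × (-2.3 - (-1))/(-3 - (-1)) × (-2.3 - 0)/(-3 - 0) = 0.149500
L_1(-2.3) = (-2.3 - (-3))/(-2 - (-3)) × (-2.3 - (-1))/(-2 - (-1)) × (-2.3 - 0)/(-2 - 0) = 1.046500
L_2(-2.3) = (-2.3 - (-3))/(-1 - (-3)) × (-2.3 - (-2))/(-1 - (-2)) × (-2.3 - 0)/(-1 - 0) = -0.241500
L_3(-2.3) = (-2.3 - (-3))/(0 - (-3)) × (-2.3 - (-2))/(0 - (-2)) × (-2.3 - (-1))/(0 - (-1)) = 0.045500

P(-2.3) = 12×L_0(-2.3) + (-10)×L_1(-2.3) + (-12)×L_2(-2.3) + (-14)×L_3(-2.3)
P(-2.3) = -6.410000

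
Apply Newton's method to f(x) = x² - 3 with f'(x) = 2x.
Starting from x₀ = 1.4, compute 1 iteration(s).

f(x) = x² - 3
f'(x) = 2x
x₀ = 1.4

Newton-Raphson formula: x_{n+1} = x_n - f(x_n)/f'(x_n)

Iteration 1:
  f(1.400000) = -1.040000
  f'(1.400000) = 2.800000
  x_1 = 1.400000 - (-1.040000)/2.800000 = 1.771429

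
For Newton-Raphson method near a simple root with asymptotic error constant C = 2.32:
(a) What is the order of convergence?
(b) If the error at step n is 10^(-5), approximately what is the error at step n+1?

(a) Newton-Raphson has quadratic (order 2) convergence near simple roots.
    This means |e_{n+1}| ≈ C|e_n|².

(b) With |e_n| = 10^(-5) and C = 2.32:
    |e_{n+1}| ≈ 2.32 × (10^(-5))² = 2.32 × 10^(-10)

(a) 2 (quadratic); (b) |e_{n+1}| ≈ 2.320e-10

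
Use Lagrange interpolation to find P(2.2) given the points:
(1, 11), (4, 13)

Lagrange interpolation formula:
P(x) = Σ yᵢ × Lᵢ(x)
where Lᵢ(x) = Π_{j≠i} (x - xⱼ)/(xᵢ - xⱼ)

L_0(2.2) = (2.2 - 4)/(1 - 4) = 0.600000
L_1(2.2) = (2.2 - 1)/(4 - 1) = 0.400000

P(2.2) = 11×L_0(2.2) + 13×L_1(2.2)
P(2.2) = 11.800000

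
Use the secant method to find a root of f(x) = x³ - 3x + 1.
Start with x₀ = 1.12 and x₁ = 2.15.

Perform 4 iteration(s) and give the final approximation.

f(x) = x³ - 3x + 1
x₀ = 1.12, x₁ = 2.15

Secant formula: x_{n+1} = x_n - f(x_n)(x_n - x_{n-1})/(f(x_n) - f(x_{n-1}))

Iteration 1:
  f(1.120000) = -0.955072
  f(2.150000) = 4.488375
  x_2 = 2.150000 - 4.488375×(2.150000 - 1.120000)/(4.488375 - (-0.955072))
       = 1.300717
Iteration 2:
  f(2.150000) = 4.488375
  f(1.300717) = -0.701514
  x_3 = 1.300717 - (-0.701514)×(1.300717 - 2.150000)/(-0.701514 - 4.488375)
       = 1.415514
Iteration 3:
  f(1.300717) = -0.701514
  f(1.415514) = -0.410305
  x_4 = 1.415514 - (-0.410305)×(1.415514 - 1.300717)/(-0.410305 - (-0.701514))
       = 1.577260
Iteration 4:
  f(1.415514) = -0.410305
  f(1.577260) = 0.192046
  x_5 = 1.577260 - 0.192046×(1.577260 - 1.415514)/(0.192046 - (-0.410305))
       = 1.525691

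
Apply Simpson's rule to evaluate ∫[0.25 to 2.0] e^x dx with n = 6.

f(x) = e^x
a = 0.25, b = 2.0, n = 6
h = (b - a)/n = 0.291667

Simpson's rule: (h/3)[f(x₀) + 4f(x₁) + 2f(x₂) + ... + f(xₙ)]

x_0 = 0.2500, f(x_0) = 1.284025, coefficient = 1
x_1 = 0.5417, f(x_1) = 1.718869, coefficient = 4
x_2 = 0.8333, f(x_2) = 2.300976, coefficient = 2
x_3 = 1.1250, f(x_3) = 3.080217, coefficient = 4
x_4 = 1.4167, f(x_4) = 4.123353, coefficient = 2
x_5 = 1.7083, f(x_5) = 5.519754, coefficient = 4
x_6 = 2.0000, f(x_6) = 7.389056, coefficient = 1

I ≈ (0.291667/3) × 62.797101 = 6.105274
Exact value: 6.105031
Error: 0.000243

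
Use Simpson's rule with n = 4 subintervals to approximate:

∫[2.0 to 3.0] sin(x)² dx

f(x) = sin(x)²
a = 2.0, b = 3.0, n = 4
h = (b - a)/n = 0.250000

Simpson's rule: (h/3)[f(x₀) + 4f(x₁) + 2f(x₂) + ... + f(xₙ)]

x_0 = 2.0000, f(x_0) = 0.826822, coefficient = 1
x_1 = 2.2500, f(x_1) = 0.605398, coefficient = 4
x_2 = 2.5000, f(x_2) = 0.358169, coefficient = 2
x_3 = 2.7500, f(x_3) = 0.145665, coefficient = 4
x_4 = 3.0000, f(x_4) = 0.019915, coefficient = 1

I ≈ (0.250000/3) × 4.567327 = 0.380611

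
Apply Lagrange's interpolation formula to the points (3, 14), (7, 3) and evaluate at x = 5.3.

Lagrange interpolation formula:
P(x) = Σ yᵢ × Lᵢ(x)
where Lᵢ(x) = Π_{j≠i} (x - xⱼ)/(xᵢ - xⱼ)

L_0(5.3) = (5.3 - 7)/(3 - 7) = 0.425000
L_1(5.3) = (5.3 - 3)/(7 - 3) = 0.575000

P(5.3) = 14×L_0(5.3) + 3×L_1(5.3)
P(5.3) = 7.675000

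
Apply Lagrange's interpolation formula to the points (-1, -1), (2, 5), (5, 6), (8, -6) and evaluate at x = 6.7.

Lagrange interpolation formula:
P(x) = Σ yᵢ × Lᵢ(x)
where Lᵢ(x) = Π_{j≠i} (x - xⱼ)/(xᵢ - xⱼ)

L_0(6.7) = (6.7 - 2)/(-1 - 2) × (6.7 - 5)/(-1 - 5) × (6.7 - 8)/(-1 - 8) = 0.064117
L_1(6.7) = (6.7 - (-1))/(2 - (-1)) × (6.7 - 5)/(2 - 5) × (6.7 - 8)/(2 - 8) = -0.315130
L_2(6.7) = (6.7 - (-1))/(5 - (-1)) × (6.7 - 2)/(5 - 2) × (6.7 - 8)/(5 - 8) = 0.871241
L_3(6.7) = (6.7 - (-1))/(8 - (-1)) × (6.7 - 2)/(8 - 2) × (6.7 - 5)/(8 - 5) = 0.379772

P(6.7) = (-1)×L_0(6.7) + 5×L_1(6.7) + 6×L_2(6.7) + (-6)×L_3(6.7)
P(6.7) = 1.309049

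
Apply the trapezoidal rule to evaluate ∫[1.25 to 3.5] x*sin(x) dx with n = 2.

f(x) = x*sin(x)
a = 1.25, b = 3.5, n = 2
h = (b - a)/n = 1.125000

Trapezoidal rule: (h/2)[f(x₀) + 2f(x₁) + 2f(x₂) + ... + f(xₙ)]

x_0 = 1.2500, f(x_0) = 1.186231, coefficient = 1
x_1 = 2.3750, f(x_1) = 1.647502, coefficient = 2
x_2 = 3.5000, f(x_2) = -1.227741, coefficient = 1

I ≈ (1.125000/2) × 3.253493 = 1.830090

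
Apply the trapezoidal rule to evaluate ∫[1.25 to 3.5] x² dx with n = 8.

f(x) = x²
a = 1.25, b = 3.5, n = 8
h = (b - a)/n = 0.281250

Trapezoidal rule: (h/2)[f(x₀) + 2f(x₁) + 2f(x₂) + ... + f(xₙ)]

x_0 = 1.2500, f(x_0) = 1.562500, coefficient = 1
x_1 = 1.5312, f(x_1) = 2.344727, coefficient = 2
x_2 = 1.8125, f(x_2) = 3.285156, coefficient = 2
x_3 = 2.0938, f(x_3) = 4.383789, coefficient = 2
x_4 = 2.3750, f(x_4) = 5.640625, coefficient = 2
x_5 = 2.6562, f(x_5) = 7.055664, coefficient = 2
x_6 = 2.9375, f(x_6) = 8.628906, coefficient = 2
x_7 = 3.2188, f(x_7) = 10.360352, coefficient = 2
x_8 = 3.5000, f(x_8) = 12.250000, coefficient = 1

I ≈ (0.281250/2) × 97.210938 = 13.670288
Exact value: 13.640625
Error: 0.029663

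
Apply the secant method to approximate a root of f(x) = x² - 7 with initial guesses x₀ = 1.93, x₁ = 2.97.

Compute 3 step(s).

f(x) = x² - 7
x₀ = 1.93, x₁ = 2.97

Secant formula: x_{n+1} = x_n - f(x_n)(x_n - x_{n-1})/(f(x_n) - f(x_{n-1}))

Iteration 1:
  f(1.930000) = -3.275100
  f(2.970000) = 1.820900
  x_2 = 2.970000 - 1.820900×(2.970000 - 1.930000)/(1.820900 - (-3.275100))
       = 2.598388
Iteration 2:
  f(2.970000) = 1.820900
  f(2.598388) = -0.248381
  x_3 = 2.598388 - (-0.248381)×(2.598388 - 2.970000)/(-0.248381 - 1.820900)
       = 2.642993
Iteration 3:
  f(2.598388) = -0.248381
  f(2.642993) = -0.014586
  x_4 = 2.642993 - (-0.014586)×(2.642993 - 2.598388)/(-0.014586 - (-0.248381))
       = 2.645776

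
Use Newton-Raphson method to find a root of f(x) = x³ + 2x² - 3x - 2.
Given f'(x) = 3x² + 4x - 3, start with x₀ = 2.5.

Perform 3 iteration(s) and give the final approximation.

f(x) = x³ + 2x² - 3x - 2
f'(x) = 3x² + 4x - 3
x₀ = 2.5

Newton-Raphson formula: x_{n+1} = x_n - f(x_n)/f'(x_n)

Iteration 1:
  f(2.500000) = 18.625000
  f'(2.500000) = 25.750000
  x_1 = 2.500000 - 18.625000/25.750000 = 1.776699
Iteration 2:
  f(1.776699) = 4.591656
  f'(1.776699) = 13.576774
  x_2 = 1.776699 - 4.591656/13.576774 = 1.438500
Iteration 3:
  f(1.438500) = 0.799725
  f'(1.438500) = 8.961843
  x_3 = 1.438500 - 0.799725/8.961843 = 1.349263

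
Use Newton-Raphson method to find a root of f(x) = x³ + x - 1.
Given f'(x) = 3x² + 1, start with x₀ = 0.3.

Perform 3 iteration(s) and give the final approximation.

f(x) = x³ + x - 1
f'(x) = 3x² + 1
x₀ = 0.3

Newton-Raphson formula: x_{n+1} = x_n - f(x_n)/f'(x_n)

Iteration 1:
  f(0.300000) = -0.673000
  f'(0.300000) = 1.270000
  x_1 = 0.300000 - (-0.673000)/1.270000 = 0.829921
Iteration 2:
  f(0.829921) = 0.401546
  f'(0.829921) = 3.066308
  x_2 = 0.829921 - 0.401546/3.066308 = 0.698967
Iteration 3:
  f(0.698967) = 0.040451
  f'(0.698967) = 2.465665
  x_3 = 0.698967 - 0.040451/2.465665 = 0.682561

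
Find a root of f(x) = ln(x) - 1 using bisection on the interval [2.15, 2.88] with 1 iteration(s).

f(x) = ln(x) - 1
Initial interval: [2.15, 2.88]

Iteration 1:
  c_1 = (2.150000 + 2.880000)/2 = 2.515000
  f(c_1) = f(2.515000) = -0.077727
  f(a) × f(c) ≥ 0, new interval: [2.515000, 2.880000]

After 1 iteration(s), the approximation is c_1 = 2.515000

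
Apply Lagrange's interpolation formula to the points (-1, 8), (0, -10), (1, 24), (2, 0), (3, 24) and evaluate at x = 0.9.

Lagrange interpolation formula:
P(x) = Σ yᵢ × Lᵢ(x)
where Lᵢ(x) = Π_{j≠i} (x - xⱼ)/(xᵢ - xⱼ)

L_0(0.9) = (0.9 - 0)/(-1 - 0) × (0.9 - 1)/(-1 - 1) × (0.9 - 2)/(-1 - 2) × (0.9 - 3)/(-1 - 3) = -0.008662
L_1(0.9) = (0.9 - (-1))/(0 - (-1)) × (0.9 - 1)/(0 - 1) × (0.9 - 2)/(0 - 2) × (0.9 - 3)/(0 - 3) = 0.073150
L_2(0.9) = (0.9 - (-1))/(1 - (-1)) × (0.9 - 0)/(1 - 0) × (0.9 - 2)/(1 - 2) × (0.9 - 3)/(1 - 3) = 0.987525
L_3(0.9) = (0.9 - (-1))/(2 - (-1)) × (0.9 - 0)/(2 - 0) × (0.9 - 1)/(2 - 1) × (0.9 - 3)/(2 - 3) = -0.059850
L_4(0.9) = (0.9 - (-1))/(3 - (-1)) × (0.9 - 0)/(3 - 0) × (0.9 - 1)/(3 - 1) × (0.9 - 2)/(3 - 2) = 0.007837

P(0.9) = 8×L_0(0.9) + (-10)×L_1(0.9) + 24×L_2(0.9) + 0×L_3(0.9) + 24×L_4(0.9)
P(0.9) = 23.087900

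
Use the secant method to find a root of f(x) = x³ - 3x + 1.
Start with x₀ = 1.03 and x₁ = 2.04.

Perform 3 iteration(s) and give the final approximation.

f(x) = x³ - 3x + 1
x₀ = 1.03, x₁ = 2.04

Secant formula: x_{n+1} = x_n - f(x_n)(x_n - x_{n-1})/(f(x_n) - f(x_{n-1}))

Iteration 1:
  f(1.030000) = -0.997273
  f(2.040000) = 3.369664
  x_2 = 2.040000 - 3.369664×(2.040000 - 1.030000)/(3.369664 - (-0.997273))
       = 1.260653
Iteration 2:
  f(2.040000) = 3.369664
  f(1.260653) = -0.778472
  x_3 = 1.260653 - (-0.778472)×(1.260653 - 2.040000)/(-0.778472 - 3.369664)
       = 1.406911
Iteration 3:
  f(1.260653) = -0.778472
  f(1.406911) = -0.435895
  x_4 = 1.406911 - (-0.435895)×(1.406911 - 1.260653)/(-0.435895 - (-0.778472))
       = 1.593010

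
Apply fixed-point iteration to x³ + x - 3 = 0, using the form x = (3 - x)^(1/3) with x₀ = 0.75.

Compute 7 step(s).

Equation: x³ + x - 3 = 0
Fixed-point form: x = (3 - x)^(1/3)
x₀ = 0.75

x_1 = g(0.750000) = 1.310371
x_2 = g(1.310371) = 1.191051
x_3 = g(1.191051) = 1.218453
x_4 = g(1.218453) = 1.212269
x_5 = g(1.212269) = 1.213670
x_6 = g(1.213670) = 1.213353
x_7 = g(1.213353) = 1.213425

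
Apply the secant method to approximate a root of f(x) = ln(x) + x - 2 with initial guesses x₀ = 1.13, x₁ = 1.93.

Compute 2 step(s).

f(x) = ln(x) + x - 2
x₀ = 1.13, x₁ = 1.93

Secant formula: x_{n+1} = x_n - f(x_n)(x_n - x_{n-1})/(f(x_n) - f(x_{n-1}))

Iteration 1:
  f(1.130000) = -0.747782
  f(1.930000) = 0.587520
  x_2 = 1.930000 - 0.587520×(1.930000 - 1.130000)/(0.587520 - (-0.747782))
       = 1.578008
Iteration 2:
  f(1.930000) = 0.587520
  f(1.578008) = 0.034171
  x_3 = 1.578008 - 0.034171×(1.578008 - 1.930000)/(0.034171 - 0.587520)
       = 1.556271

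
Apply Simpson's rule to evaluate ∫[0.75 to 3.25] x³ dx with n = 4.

f(x) = x³
a = 0.75, b = 3.25, n = 4
h = (b - a)/n = 0.625000

Simpson's rule: (h/3)[f(x₀) + 4f(x₁) + 2f(x₂) + ... + f(xₙ)]

x_0 = 0.7500, f(x_0) = 0.421875, coefficient = 1
x_1 = 1.3750, f(x_1) = 2.599609, coefficient = 4
x_2 = 2.0000, f(x_2) = 8.000000, coefficient = 2
x_3 = 2.6250, f(x_3) = 18.087891, coefficient = 4
x_4 = 3.2500, f(x_4) = 34.328125, coefficient = 1

I ≈ (0.625000/3) × 133.500000 = 27.812500
Exact value: 27.812500
Error: 0.000000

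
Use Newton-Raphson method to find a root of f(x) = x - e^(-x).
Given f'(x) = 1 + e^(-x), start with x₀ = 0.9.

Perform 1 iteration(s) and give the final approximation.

f(x) = x - e^(-x)
f'(x) = 1 + e^(-x)
x₀ = 0.9

Newton-Raphson formula: x_{n+1} = x_n - f(x_n)/f'(x_n)

Iteration 1:
  f(0.900000) = 0.493430
  f'(0.900000) = 1.406570
  x_1 = 0.900000 - 0.493430/1.406570 = 0.549196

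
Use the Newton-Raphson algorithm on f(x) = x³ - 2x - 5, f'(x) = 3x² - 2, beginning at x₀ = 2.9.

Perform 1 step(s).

f(x) = x³ - 2x - 5
f'(x) = 3x² - 2
x₀ = 2.9

Newton-Raphson formula: x_{n+1} = x_n - f(x_n)/f'(x_n)

Iteration 1:
  f(2.900000) = 13.589000
  f'(2.900000) = 23.230000
  x_1 = 2.900000 - 13.589000/23.230000 = 2.315024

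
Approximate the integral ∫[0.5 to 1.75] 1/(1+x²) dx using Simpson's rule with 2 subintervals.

f(x) = 1/(1+x²)
a = 0.5, b = 1.75, n = 2
h = (b - a)/n = 0.625000

Simpson's rule: (h/3)[f(x₀) + 4f(x₁) + 2f(x₂) + ... + f(xₙ)]

x_0 = 0.5000, f(x_0) = 0.800000, coefficient = 1
x_1 = 1.1250, f(x_1) = 0.441379, coefficient = 4
x_2 = 1.7500, f(x_2) = 0.246154, coefficient = 1

I ≈ (0.625000/3) × 2.811671 = 0.585765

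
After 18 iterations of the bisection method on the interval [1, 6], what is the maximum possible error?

Bisection error bound: |error| ≤ (b-a)/2^n
|error| ≤ (6 - 1)/2^18 = 5/2^18
|error| ≤ 0.0000190735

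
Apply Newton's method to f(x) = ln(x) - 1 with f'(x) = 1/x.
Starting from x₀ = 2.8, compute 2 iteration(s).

f(x) = ln(x) - 1
f'(x) = 1/x
x₀ = 2.8

Newton-Raphson formula: x_{n+1} = x_n - f(x_n)/f'(x_n)

Iteration 1:
  f(2.800000) = 0.029619
  f'(2.800000) = 0.357143
  x_1 = 2.800000 - 0.029619/0.357143 = 2.717066
Iteration 2:
  f(2.717066) = -0.000448
  f'(2.717066) = 0.368044
  x_2 = 2.717066 - (-0.000448)/0.368044 = 2.718282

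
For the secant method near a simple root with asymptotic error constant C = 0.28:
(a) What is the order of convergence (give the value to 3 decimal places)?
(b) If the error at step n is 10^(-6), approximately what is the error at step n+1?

(a) Secant method has superlinear convergence with order φ = (1+√5)/2 ≈ 1.618.
    This means |e_{n+1}| ≈ C|e_n|^1.618.

(b) With |e_n| = 10^(-6) and C = 0.28:
    |e_{n+1}| ≈ 0.28 × (10^(-6))^1.618 = 0.28 × 10^(-9.71)

(a) ≈ 1.618 (golden ratio); (b) |e_{n+1}| ≈ 5.482e-11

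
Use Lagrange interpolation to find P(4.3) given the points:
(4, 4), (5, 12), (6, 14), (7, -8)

Lagrange interpolation formula:
P(x) = Σ yᵢ × Lᵢ(x)
where Lᵢ(x) = Π_{j≠i} (x - xⱼ)/(xᵢ - xⱼ)

L_0(4.3) = (4.3 - 5)/(4 - 5) × (4.3 - 6)/(4 - 6) × (4.3 - 7)/(4 - 7) = 0.535500
L_1(4.3) = (4.3 - 4)/(5 - 4) × (4.3 - 6)/(5 - 6) × (4.3 - 7)/(5 - 7) = 0.688500
L_2(4.3) = (4.3 - 4)/(6 - 4) × (4.3 - 5)/(6 - 5) × (4.3 - 7)/(6 - 7) = -0.283500
L_3(4.3) = (4.3 - 4)/(7 - 4) × (4.3 - 5)/(7 - 5) × (4.3 - 6)/(7 - 6) = 0.059500

P(4.3) = 4×L_0(4.3) + 12×L_1(4.3) + 14×L_2(4.3) + (-8)×L_3(4.3)
P(4.3) = 5.959000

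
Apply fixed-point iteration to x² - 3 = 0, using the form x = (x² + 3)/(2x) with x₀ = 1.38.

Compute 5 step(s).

Equation: x² - 3 = 0
Fixed-point form: x = (x² + 3)/(2x)
x₀ = 1.38

x_1 = g(1.380000) = 1.776957
x_2 = g(1.776957) = 1.732618
x_3 = g(1.732618) = 1.732051
x_4 = g(1.732051) = 1.732051
x_5 = g(1.732051) = 1.732051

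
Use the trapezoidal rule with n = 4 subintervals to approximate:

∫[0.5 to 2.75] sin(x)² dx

f(x) = sin(x)²
a = 0.5, b = 2.75, n = 4
h = (b - a)/n = 0.562500

Trapezoidal rule: (h/2)[f(x₀) + 2f(x₁) + 2f(x₂) + ... + f(xₙ)]

x_0 = 0.5000, f(x_0) = 0.229849, coefficient = 1
x_1 = 1.0625, f(x_1) = 0.763133, coefficient = 2
x_2 = 1.6250, f(x_2) = 0.997065, coefficient = 2
x_3 = 2.1875, f(x_3) = 0.665512, coefficient = 2
x_4 = 2.7500, f(x_4) = 0.145665, coefficient = 1

I ≈ (0.562500/2) × 5.226934 = 1.470075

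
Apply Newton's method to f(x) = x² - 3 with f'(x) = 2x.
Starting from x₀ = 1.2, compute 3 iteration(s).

f(x) = x² - 3
f'(x) = 2x
x₀ = 1.2

Newton-Raphson formula: x_{n+1} = x_n - f(x_n)/f'(x_n)

Iteration 1:
  f(1.200000) = -1.560000
  f'(1.200000) = 2.400000
  x_1 = 1.200000 - (-1.560000)/2.400000 = 1.850000
Iteration 2:
  f(1.850000) = 0.422500
  f'(1.850000) = 3.700000
  x_2 = 1.850000 - 0.422500/3.700000 = 1.735811
Iteration 3:
  f(1.735811) = 0.013039
  f'(1.735811) = 3.471622
  x_3 = 1.735811 - 0.013039/3.471622 = 1.732055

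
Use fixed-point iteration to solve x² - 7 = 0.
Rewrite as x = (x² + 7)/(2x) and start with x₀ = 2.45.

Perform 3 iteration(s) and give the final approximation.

Equation: x² - 7 = 0
Fixed-point form: x = (x² + 7)/(2x)
x₀ = 2.45

x_1 = g(2.450000) = 2.653571
x_2 = g(2.653571) = 2.645763
x_3 = g(2.645763) = 2.645751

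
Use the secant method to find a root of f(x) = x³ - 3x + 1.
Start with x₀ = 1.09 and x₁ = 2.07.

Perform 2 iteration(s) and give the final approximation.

f(x) = x³ - 3x + 1
x₀ = 1.09, x₁ = 2.07

Secant formula: x_{n+1} = x_n - f(x_n)(x_n - x_{n-1})/(f(x_n) - f(x_{n-1}))

Iteration 1:
  f(1.090000) = -0.974971
  f(2.070000) = 3.659743
  x_2 = 2.070000 - 3.659743×(2.070000 - 1.090000)/(3.659743 - (-0.974971))
       = 1.296155
Iteration 2:
  f(2.070000) = 3.659743
  f(1.296155) = -0.710901
  x_3 = 1.296155 - (-0.710901)×(1.296155 - 2.070000)/(-0.710901 - 3.659743)
       = 1.422024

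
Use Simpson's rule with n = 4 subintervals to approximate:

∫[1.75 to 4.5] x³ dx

f(x) = x³
a = 1.75, b = 4.5, n = 4
h = (b - a)/n = 0.687500

Simpson's rule: (h/3)[f(x₀) + 4f(x₁) + 2f(x₂) + ... + f(xₙ)]

x_0 = 1.7500, f(x_0) = 5.359375, coefficient = 1
x_1 = 2.4375, f(x_1) = 14.482178, coefficient = 4
x_2 = 3.1250, f(x_2) = 30.517578, coefficient = 2
x_3 = 3.8125, f(x_3) = 55.415283, coefficient = 4
x_4 = 4.5000, f(x_4) = 91.125000, coefficient = 1

I ≈ (0.687500/3) × 437.109375 = 100.170898
Exact value: 100.170898
Error: 0.000000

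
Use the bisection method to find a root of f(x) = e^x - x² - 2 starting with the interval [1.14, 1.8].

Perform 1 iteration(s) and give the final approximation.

f(x) = e^x - x² - 2
Initial interval: [1.14, 1.8]

Iteration 1:
  c_1 = (1.140000 + 1.800000)/2 = 1.470000
  f(c_1) = f(1.470000) = 0.188335
  f(a) × f(c) < 0, new interval: [1.140000, 1.470000]

After 1 iteration(s), the approximation is c_1 = 1.470000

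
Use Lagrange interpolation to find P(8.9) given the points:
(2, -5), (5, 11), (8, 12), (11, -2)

Lagrange interpolation formula:
P(x) = Σ yᵢ × Lᵢ(x)
where Lᵢ(x) = Π_{j≠i} (x - xⱼ)/(xᵢ - xⱼ)

L_0(8.9) = (8.9 - 5)/(2 - 5) × (8.9 - 8)/(2 - 8) × (8.9 - 11)/(2 - 11) = 0.045500
L_1(8.9) = (8.9 - 2)/(5 - 2) × (8.9 - 8)/(5 - 8) × (8.9 - 11)/(5 - 11) = -0.241500
L_2(8.9) = (8.9 - 2)/(8 - 2) × (8.9 - 5)/(8 - 5) × (8.9 - 11)/(8 - 11) = 1.046500
L_3(8.9) = (8.9 - 2)/(11 - 2) × (8.9 - 5)/(11 - 5) × (8.9 - 8)/(11 - 8) = 0.149500

P(8.9) = (-5)×L_0(8.9) + 11×L_1(8.9) + 12×L_2(8.9) + (-2)×L_3(8.9)
P(8.9) = 9.375000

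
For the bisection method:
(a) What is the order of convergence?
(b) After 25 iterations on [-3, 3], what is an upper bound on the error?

(a) Bisection has linear (order 1) convergence; the error is halved each step.

(b) Error bound = (b-a)/2^n = (3 - (-3))/2^{25}
    = 6/2^{25}

(a) 1 (linear); (b) error ≤ 1.79e-07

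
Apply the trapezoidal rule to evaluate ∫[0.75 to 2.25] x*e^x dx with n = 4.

f(x) = x*e^x
a = 0.75, b = 2.25, n = 4
h = (b - a)/n = 0.375000

Trapezoidal rule: (h/2)[f(x₀) + 2f(x₁) + 2f(x₂) + ... + f(xₙ)]

x_0 = 0.7500, f(x_0) = 1.587750, coefficient = 1
x_1 = 1.1250, f(x_1) = 3.465244, coefficient = 2
x_2 = 1.5000, f(x_2) = 6.722534, coefficient = 2
x_3 = 1.8750, f(x_3) = 12.226536, coefficient = 2
x_4 = 2.2500, f(x_4) = 21.347406, coefficient = 1

I ≈ (0.375000/2) × 67.763782 = 12.705709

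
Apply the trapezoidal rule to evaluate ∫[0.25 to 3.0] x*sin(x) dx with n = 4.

f(x) = x*sin(x)
a = 0.25, b = 3.0, n = 4
h = (b - a)/n = 0.687500

Trapezoidal rule: (h/2)[f(x₀) + 2f(x₁) + 2f(x₂) + ... + f(xₙ)]

x_0 = 0.2500, f(x_0) = 0.061851, coefficient = 1
x_1 = 0.9375, f(x_1) = 0.755701, coefficient = 2
x_2 = 1.6250, f(x_2) = 1.622613, coefficient = 2
x_3 = 2.3125, f(x_3) = 1.705050, coefficient = 2
x_4 = 3.0000, f(x_4) = 0.423360, coefficient = 1

I ≈ (0.687500/2) × 8.651939 = 2.974104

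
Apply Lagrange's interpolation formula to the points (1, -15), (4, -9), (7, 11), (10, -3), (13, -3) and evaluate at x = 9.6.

Lagrange interpolation formula:
P(x) = Σ yᵢ × Lᵢ(x)
where Lᵢ(x) = Π_{j≠i} (x - xⱼ)/(xᵢ - xⱼ)

L_0(9.6) = (9.6 - 4)/(1 - 4) × (9.6 - 7)/(1 - 7) × (9.6 - 10)/(1 - 10) × (9.6 - 13)/(1 - 13) = 0.010186
L_1(9.6) = (9.6 - 1)/(4 - 1) × (9.6 - 7)/(4 - 7) × (9.6 - 10)/(4 - 10) × (9.6 - 13)/(4 - 13) = -0.062571
L_2(9.6) = (9.6 - 1)/(7 - 1) × (9.6 - 4)/(7 - 4) × (9.6 - 10)/(7 - 10) × (9.6 - 13)/(7 - 13) = 0.202153
L_3(9.6) = (9.6 - 1)/(10 - 1) × (9.6 - 4)/(10 - 4) × (9.6 - 7)/(10 - 7) × (9.6 - 13)/(10 - 13) = 0.875997
L_4(9.6) = (9.6 - 1)/(13 - 1) × (9.6 - 4)/(13 - 4) × (9.6 - 7)/(13 - 7) × (9.6 - 10)/(13 - 10) = -0.025765

P(9.6) = (-15)×L_0(9.6) + (-9)×L_1(9.6) + 11×L_2(9.6) + (-3)×L_3(9.6) + (-3)×L_4(9.6)
P(9.6) = 0.083338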